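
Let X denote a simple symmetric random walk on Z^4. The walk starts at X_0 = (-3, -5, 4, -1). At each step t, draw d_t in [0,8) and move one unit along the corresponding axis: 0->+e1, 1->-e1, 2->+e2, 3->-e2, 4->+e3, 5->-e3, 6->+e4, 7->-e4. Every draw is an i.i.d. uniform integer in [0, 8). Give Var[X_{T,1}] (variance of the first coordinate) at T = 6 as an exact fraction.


Outcome values over d=0..7: [1, -1, 0, 0, 0, 0, 0, 0]
Σy = 0, Σy² = 2, M = 8
μ = 0/8 = 0,  σ² = 2/8 − (0)² = 1/4
Independent increments: Var[X_6] = 6·σ² = 6·(1/4) = 3/2

3/2


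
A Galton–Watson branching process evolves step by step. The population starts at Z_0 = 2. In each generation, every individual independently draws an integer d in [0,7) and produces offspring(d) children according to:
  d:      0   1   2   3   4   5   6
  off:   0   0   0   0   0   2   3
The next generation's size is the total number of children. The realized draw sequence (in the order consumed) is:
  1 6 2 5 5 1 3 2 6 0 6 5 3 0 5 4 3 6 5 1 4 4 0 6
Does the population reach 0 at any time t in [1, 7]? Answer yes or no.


gen 0: Z_0=2, draws=[1, 6], offspring=[0, 3], Z_1=3
gen 1: Z_1=3, draws=[2, 5, 5], offspring=[0, 2, 2], Z_2=4
gen 2: Z_2=4, draws=[1, 3, 2, 6], offspring=[0, 0, 0, 3], Z_3=3
gen 3: Z_3=3, draws=[0, 6, 5], offspring=[0, 3, 2], Z_4=5
gen 4: Z_4=5, draws=[3, 0, 5, 4, 3], offspring=[0, 0, 2, 0, 0], Z_5=2
gen 5: Z_5=2, draws=[6, 5], offspring=[3, 2], Z_6=5
gen 6: Z_6=5, draws=[1, 4, 4, 0, 6], offspring=[0, 0, 0, 0, 3], Z_7=3

no


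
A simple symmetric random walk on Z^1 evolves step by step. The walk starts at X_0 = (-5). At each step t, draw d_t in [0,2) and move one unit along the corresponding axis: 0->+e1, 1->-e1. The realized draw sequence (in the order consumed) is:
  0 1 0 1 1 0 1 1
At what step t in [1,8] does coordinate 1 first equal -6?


t=0: X=(-5), d=0 → +e1, X_1=(-4)
t=1: X=(-4), d=1 → -e1, X_2=(-5)
t=2: X=(-5), d=0 → +e1, X_3=(-4)
t=3: X=(-4), d=1 → -e1, X_4=(-5)
t=4: X=(-5), d=1 → -e1, X_5=(-6)
t=5: X=(-6), d=0 → +e1, X_6=(-5)
t=6: X=(-5), d=1 → -e1, X_7=(-6)
t=7: X=(-6), d=1 → -e1, X_8=(-7)

5


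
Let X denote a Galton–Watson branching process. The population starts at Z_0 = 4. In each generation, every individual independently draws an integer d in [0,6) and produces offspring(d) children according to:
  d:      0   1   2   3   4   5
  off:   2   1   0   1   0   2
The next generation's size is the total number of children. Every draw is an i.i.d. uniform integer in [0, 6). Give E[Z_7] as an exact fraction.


4

Outcome values over d=0..5: [2, 1, 0, 1, 0, 2]
Σy = 6, Σy² = 10, M = 6
μ = 6/6 = 1,  σ² = 10/6 − (1)² = 2/3
E[Z_0] = 4
E[Z_1] = 1·E[Z_0] = 4
E[Z_2] = 1·E[Z_1] = 4
E[Z_3] = 1·E[Z_2] = 4
E[Z_4] = 1·E[Z_3] = 4
E[Z_5] = 1·E[Z_4] = 4
E[Z_6] = 1·E[Z_5] = 4
E[Z_7] = 1·E[Z_6] = 4


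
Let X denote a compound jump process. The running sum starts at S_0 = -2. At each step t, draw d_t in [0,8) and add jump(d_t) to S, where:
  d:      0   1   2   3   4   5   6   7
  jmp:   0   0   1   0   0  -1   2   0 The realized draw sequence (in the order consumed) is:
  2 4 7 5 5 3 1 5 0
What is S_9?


-4

t=0: S=-2, d=2, jump=1, S_1=-1
t=1: S=-1, d=4, jump=0, S_2=-1
t=2: S=-1, d=7, jump=0, S_3=-1
t=3: S=-1, d=5, jump=-1, S_4=-2
t=4: S=-2, d=5, jump=-1, S_5=-3
t=5: S=-3, d=3, jump=0, S_6=-3
t=6: S=-3, d=1, jump=0, S_7=-3
t=7: S=-3, d=5, jump=-1, S_8=-4
t=8: S=-4, d=0, jump=0, S_9=-4


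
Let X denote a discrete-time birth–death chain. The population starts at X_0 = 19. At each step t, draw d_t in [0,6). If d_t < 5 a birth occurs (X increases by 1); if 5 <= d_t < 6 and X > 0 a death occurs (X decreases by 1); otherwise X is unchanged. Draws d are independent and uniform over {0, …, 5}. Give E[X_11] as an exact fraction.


79/3

X can drop by at most 1 per step and X_0 = 19 > T = 11, so X_t >= 19 − t >= 8 > 0 for every t <= 11: the floor at 0 (the 'and X > 0' condition) never binds. Hence X_11 = X_0 + Σ_{t<11} Y_t with i.i.d. increments Y_t = y(d_t) ∈ {+1, −1, 0}.
Outcome values over d=0..5: [1, 1, 1, 1, 1, -1]
Σy = 4, Σy² = 6, M = 6
μ = 4/6 = 2/3,  σ² = 6/6 − (2/3)² = 5/9
E[X_11] = 19 + 11·(2/3) = 79/3


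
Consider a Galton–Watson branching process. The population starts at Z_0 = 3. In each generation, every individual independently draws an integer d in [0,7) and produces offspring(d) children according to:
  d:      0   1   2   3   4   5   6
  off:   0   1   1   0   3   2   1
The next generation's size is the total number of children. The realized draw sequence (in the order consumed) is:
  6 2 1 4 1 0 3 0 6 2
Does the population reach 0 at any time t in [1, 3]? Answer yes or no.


no

gen 0: Z_0=3, draws=[6, 2, 1], offspring=[1, 1, 1], Z_1=3
gen 1: Z_1=3, draws=[4, 1, 0], offspring=[3, 1, 0], Z_2=4
gen 2: Z_2=4, draws=[3, 0, 6, 2], offspring=[0, 0, 1, 1], Z_3=2


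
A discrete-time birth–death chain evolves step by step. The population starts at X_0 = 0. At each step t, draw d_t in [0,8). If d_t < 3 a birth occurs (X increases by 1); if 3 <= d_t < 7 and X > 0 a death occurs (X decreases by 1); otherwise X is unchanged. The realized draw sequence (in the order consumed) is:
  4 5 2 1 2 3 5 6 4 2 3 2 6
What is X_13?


0

t=0: X=0, d=4 → hold, X_1=0
t=1: X=0, d=5 → hold, X_2=0
t=2: X=0, d=2 → birth, X_3=1
t=3: X=1, d=1 → birth, X_4=2
t=4: X=2, d=2 → birth, X_5=3
t=5: X=3, d=3 → death, X_6=2
t=6: X=2, d=5 → death, X_7=1
t=7: X=1, d=6 → death, X_8=0
t=8: X=0, d=4 → hold, X_9=0
t=9: X=0, d=2 → birth, X_10=1
t=10: X=1, d=3 → death, X_11=0
t=11: X=0, d=2 → birth, X_12=1
t=12: X=1, d=6 → death, X_13=0


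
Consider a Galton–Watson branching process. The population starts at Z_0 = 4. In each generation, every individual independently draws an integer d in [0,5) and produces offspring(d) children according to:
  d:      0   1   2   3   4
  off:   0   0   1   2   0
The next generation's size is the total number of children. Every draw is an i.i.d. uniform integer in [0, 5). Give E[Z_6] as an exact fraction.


Outcome values over d=0..4: [0, 0, 1, 2, 0]
Σy = 3, Σy² = 5, M = 5
μ = 3/5 = 3/5,  σ² = 5/5 − (3/5)² = 16/25
E[Z_0] = 4
E[Z_1] = 3/5·E[Z_0] = 12/5
E[Z_2] = 3/5·E[Z_1] = 36/25
E[Z_3] = 3/5·E[Z_2] = 108/125
E[Z_4] = 3/5·E[Z_3] = 324/625
E[Z_5] = 3/5·E[Z_4] = 972/3125
E[Z_6] = 3/5·E[Z_5] = 2916/15625

2916/15625


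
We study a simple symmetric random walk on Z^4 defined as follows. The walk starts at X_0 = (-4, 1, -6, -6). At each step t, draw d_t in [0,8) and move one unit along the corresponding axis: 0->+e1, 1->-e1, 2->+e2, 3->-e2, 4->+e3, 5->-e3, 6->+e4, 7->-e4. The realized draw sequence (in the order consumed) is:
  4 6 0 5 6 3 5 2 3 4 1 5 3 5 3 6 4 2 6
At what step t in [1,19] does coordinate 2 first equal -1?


13

t=0: X=(-4, 1, -6, -6), d=4 → +e3, X_1=(-4, 1, -5, -6)
t=1: X=(-4, 1, -5, -6), d=6 → +e4, X_2=(-4, 1, -5, -5)
t=2: X=(-4, 1, -5, -5), d=0 → +e1, X_3=(-3, 1, -5, -5)
t=3: X=(-3, 1, -5, -5), d=5 → -e3, X_4=(-3, 1, -6, -5)
t=4: X=(-3, 1, -6, -5), d=6 → +e4, X_5=(-3, 1, -6, -4)
t=5: X=(-3, 1, -6, -4), d=3 → -e2, X_6=(-3, 0, -6, -4)
t=6: X=(-3, 0, -6, -4), d=5 → -e3, X_7=(-3, 0, -7, -4)
t=7: X=(-3, 0, -7, -4), d=2 → +e2, X_8=(-3, 1, -7, -4)
t=8: X=(-3, 1, -7, -4), d=3 → -e2, X_9=(-3, 0, -7, -4)
t=9: X=(-3, 0, -7, -4), d=4 → +e3, X_10=(-3, 0, -6, -4)
t=10: X=(-3, 0, -6, -4), d=1 → -e1, X_11=(-4, 0, -6, -4)
t=11: X=(-4, 0, -6, -4), d=5 → -e3, X_12=(-4, 0, -7, -4)
t=12: X=(-4, 0, -7, -4), d=3 → -e2, X_13=(-4, -1, -7, -4)
t=13: X=(-4, -1, -7, -4), d=5 → -e3, X_14=(-4, -1, -8, -4)
t=14: X=(-4, -1, -8, -4), d=3 → -e2, X_15=(-4, -2, -8, -4)
t=15: X=(-4, -2, -8, -4), d=6 → +e4, X_16=(-4, -2, -8, -3)
t=16: X=(-4, -2, -8, -3), d=4 → +e3, X_17=(-4, -2, -7, -3)
t=17: X=(-4, -2, -7, -3), d=2 → +e2, X_18=(-4, -1, -7, -3)
t=18: X=(-4, -1, -7, -3), d=6 → +e4, X_19=(-4, -1, -7, -2)


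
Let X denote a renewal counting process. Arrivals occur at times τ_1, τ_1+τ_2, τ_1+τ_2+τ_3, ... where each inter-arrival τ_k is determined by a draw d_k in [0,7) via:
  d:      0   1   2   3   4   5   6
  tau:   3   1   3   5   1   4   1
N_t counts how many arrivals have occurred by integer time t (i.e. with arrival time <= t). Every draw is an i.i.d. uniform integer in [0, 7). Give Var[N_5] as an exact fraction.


Inter-arrival values over d=0..6: [3, 1, 3, 5, 1, 4, 1]
Each d has probability 1/7, so the pmf of τ is: f(1) = 3/7, f(3) = 2/7, f(4) = 1/7, f(5) = 1/7
Let p_n(j) = P(N_n = j), with p_0 = [1]. Condition on τ_1: p_n(0) = P(τ > n), and for j >= 1, p_n(j) = Σ_{k<=n} f(k)·p_{n−k}(j−1)
p_1 = [4/7, 3/7]  (j = 0..1)
p_2 = [4/7, 12/49, 9/49]  (j = 0..2)
p_3 = [2/7, 26/49, 36/343, 27/343]  (j = 0..3)
p_4 = [1/7, 3/7, 120/343, 108/2401, 81/2401]  (j = 0..4)
p_5 = [0, 22/49, 108/343, 486/2401, 324/16807, 243/16807]  (j = 0..5)
E[N_5] = Σ j·p_5(j) = 30847/16807;  E[N_5²] = Σ j²·p_5(j) = 70591/16807
Var[N_5] = 70591/16807 − (30847/16807)² = 234885528/282475249

234885528/282475249


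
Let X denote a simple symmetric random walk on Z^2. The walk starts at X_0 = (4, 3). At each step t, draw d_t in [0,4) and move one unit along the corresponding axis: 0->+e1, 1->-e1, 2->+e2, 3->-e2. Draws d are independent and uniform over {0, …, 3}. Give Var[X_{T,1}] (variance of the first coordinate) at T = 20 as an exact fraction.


Outcome values over d=0..3: [1, -1, 0, 0]
Σy = 0, Σy² = 2, M = 4
μ = 0/4 = 0,  σ² = 2/4 − (0)² = 1/2
Independent increments: Var[X_20] = 20·σ² = 20·(1/2) = 10

10


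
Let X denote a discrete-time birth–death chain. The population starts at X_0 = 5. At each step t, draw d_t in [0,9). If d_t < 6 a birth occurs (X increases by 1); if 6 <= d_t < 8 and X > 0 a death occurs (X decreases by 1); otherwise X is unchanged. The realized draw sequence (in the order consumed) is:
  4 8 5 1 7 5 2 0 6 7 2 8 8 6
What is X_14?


t=0: X=5, d=4 → birth, X_1=6
t=1: X=6, d=8 → hold, X_2=6
t=2: X=6, d=5 → birth, X_3=7
t=3: X=7, d=1 → birth, X_4=8
t=4: X=8, d=7 → death, X_5=7
t=5: X=7, d=5 → birth, X_6=8
t=6: X=8, d=2 → birth, X_7=9
t=7: X=9, d=0 → birth, X_8=10
t=8: X=10, d=6 → death, X_9=9
t=9: X=9, d=7 → death, X_10=8
t=10: X=8, d=2 → birth, X_11=9
t=11: X=9, d=8 → hold, X_12=9
t=12: X=9, d=8 → hold, X_13=9
t=13: X=9, d=6 → death, X_14=8

8


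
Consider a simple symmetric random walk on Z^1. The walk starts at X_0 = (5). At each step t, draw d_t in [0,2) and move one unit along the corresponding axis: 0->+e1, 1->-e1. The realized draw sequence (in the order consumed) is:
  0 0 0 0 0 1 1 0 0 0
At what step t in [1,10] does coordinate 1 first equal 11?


t=0: X=(5), d=0 → +e1, X_1=(6)
t=1: X=(6), d=0 → +e1, X_2=(7)
t=2: X=(7), d=0 → +e1, X_3=(8)
t=3: X=(8), d=0 → +e1, X_4=(9)
t=4: X=(9), d=0 → +e1, X_5=(10)
t=5: X=(10), d=1 → -e1, X_6=(9)
t=6: X=(9), d=1 → -e1, X_7=(8)
t=7: X=(8), d=0 → +e1, X_8=(9)
t=8: X=(9), d=0 → +e1, X_9=(10)
t=9: X=(10), d=0 → +e1, X_10=(11)

10


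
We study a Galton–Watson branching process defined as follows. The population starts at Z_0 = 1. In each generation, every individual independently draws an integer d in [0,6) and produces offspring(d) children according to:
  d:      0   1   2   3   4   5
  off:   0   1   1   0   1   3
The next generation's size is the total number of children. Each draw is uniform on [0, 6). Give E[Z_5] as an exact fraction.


1

Outcome values over d=0..5: [0, 1, 1, 0, 1, 3]
Σy = 6, Σy² = 12, M = 6
μ = 6/6 = 1,  σ² = 12/6 − (1)² = 1
E[Z_0] = 1
E[Z_1] = 1·E[Z_0] = 1
E[Z_2] = 1·E[Z_1] = 1
E[Z_3] = 1·E[Z_2] = 1
E[Z_4] = 1·E[Z_3] = 1
E[Z_5] = 1·E[Z_4] = 1


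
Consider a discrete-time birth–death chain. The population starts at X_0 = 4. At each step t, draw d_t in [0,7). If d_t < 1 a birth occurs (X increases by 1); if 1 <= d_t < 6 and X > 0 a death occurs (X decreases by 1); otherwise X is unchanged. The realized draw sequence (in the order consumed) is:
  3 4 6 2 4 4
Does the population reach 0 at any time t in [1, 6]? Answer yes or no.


t=0: X=4, d=3 → death, X_1=3
t=1: X=3, d=4 → death, X_2=2
t=2: X=2, d=6 → hold, X_3=2
t=3: X=2, d=2 → death, X_4=1
t=4: X=1, d=4 → death, X_5=0
t=5: X=0, d=4 → hold, X_6=0

yes


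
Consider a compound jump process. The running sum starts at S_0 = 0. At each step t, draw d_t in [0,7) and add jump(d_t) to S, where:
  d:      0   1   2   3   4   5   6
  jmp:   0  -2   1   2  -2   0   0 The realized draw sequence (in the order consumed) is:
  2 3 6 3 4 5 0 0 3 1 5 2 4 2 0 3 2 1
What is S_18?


4

t=0: S=0, d=2, jump=1, S_1=1
t=1: S=1, d=3, jump=2, S_2=3
t=2: S=3, d=6, jump=0, S_3=3
t=3: S=3, d=3, jump=2, S_4=5
t=4: S=5, d=4, jump=-2, S_5=3
t=5: S=3, d=5, jump=0, S_6=3
t=6: S=3, d=0, jump=0, S_7=3
t=7: S=3, d=0, jump=0, S_8=3
t=8: S=3, d=3, jump=2, S_9=5
t=9: S=5, d=1, jump=-2, S_10=3
t=10: S=3, d=5, jump=0, S_11=3
t=11: S=3, d=2, jump=1, S_12=4
t=12: S=4, d=4, jump=-2, S_13=2
t=13: S=2, d=2, jump=1, S_14=3
t=14: S=3, d=0, jump=0, S_15=3
t=15: S=3, d=3, jump=2, S_16=5
t=16: S=5, d=2, jump=1, S_17=6
t=17: S=6, d=1, jump=-2, S_18=4


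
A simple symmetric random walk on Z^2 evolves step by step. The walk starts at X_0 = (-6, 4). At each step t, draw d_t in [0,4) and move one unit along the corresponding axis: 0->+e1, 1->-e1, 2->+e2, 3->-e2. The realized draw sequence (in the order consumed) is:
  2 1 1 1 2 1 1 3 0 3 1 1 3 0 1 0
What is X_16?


t=0: X=(-6, 4), d=2 → +e2, X_1=(-6, 5)
t=1: X=(-6, 5), d=1 → -e1, X_2=(-7, 5)
t=2: X=(-7, 5), d=1 → -e1, X_3=(-8, 5)
t=3: X=(-8, 5), d=1 → -e1, X_4=(-9, 5)
t=4: X=(-9, 5), d=2 → +e2, X_5=(-9, 6)
t=5: X=(-9, 6), d=1 → -e1, X_6=(-10, 6)
t=6: X=(-10, 6), d=1 → -e1, X_7=(-11, 6)
t=7: X=(-11, 6), d=3 → -e2, X_8=(-11, 5)
t=8: X=(-11, 5), d=0 → +e1, X_9=(-10, 5)
t=9: X=(-10, 5), d=3 → -e2, X_10=(-10, 4)
t=10: X=(-10, 4), d=1 → -e1, X_11=(-11, 4)
t=11: X=(-11, 4), d=1 → -e1, X_12=(-12, 4)
t=12: X=(-12, 4), d=3 → -e2, X_13=(-12, 3)
t=13: X=(-12, 3), d=0 → +e1, X_14=(-11, 3)
t=14: X=(-11, 3), d=1 → -e1, X_15=(-12, 3)
t=15: X=(-12, 3), d=0 → +e1, X_16=(-11, 3)

(-11, 3)


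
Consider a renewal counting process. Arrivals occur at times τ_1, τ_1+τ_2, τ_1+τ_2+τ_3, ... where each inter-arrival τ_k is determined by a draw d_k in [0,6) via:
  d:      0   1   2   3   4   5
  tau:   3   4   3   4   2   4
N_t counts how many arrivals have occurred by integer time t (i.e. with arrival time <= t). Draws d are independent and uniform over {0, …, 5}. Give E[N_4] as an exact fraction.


Inter-arrival values over d=0..5: [3, 4, 3, 4, 2, 4]
Each d has probability 1/6, so the pmf of τ is: f(2) = 1/6, f(3) = 1/3, f(4) = 1/2
Renewal equation for m(n) = E[N_n]: condition on τ_1 = k (if k <= n, one arrival plus a fresh copy on the remaining n−k steps): m(n) = F(n) + Σ_{k<=n} f(k)·m(n−k), where F(n) = P(τ <= n) and m(0) = 0
m(1) = F(1) = 0
m(2) = F(2) = 1/6
m(3) = F(3) = 1/2
m(4) = F(4) + f(2)·m(2) = 1 + 1/6·1/6 = 37/36
E[N_4] = m(4) = 37/36

37/36


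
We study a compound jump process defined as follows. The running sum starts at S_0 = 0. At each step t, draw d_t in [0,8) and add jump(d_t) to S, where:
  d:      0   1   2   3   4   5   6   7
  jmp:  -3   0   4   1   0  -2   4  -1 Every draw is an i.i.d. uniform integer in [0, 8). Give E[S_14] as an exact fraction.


Outcome values over d=0..7: [-3, 0, 4, 1, 0, -2, 4, -1]
Σy = 3, Σy² = 47, M = 8
μ = 3/8 = 3/8,  σ² = 47/8 − (3/8)² = 367/64
E[S_14] = 0 + 14·(3/8) = 21/4

21/4


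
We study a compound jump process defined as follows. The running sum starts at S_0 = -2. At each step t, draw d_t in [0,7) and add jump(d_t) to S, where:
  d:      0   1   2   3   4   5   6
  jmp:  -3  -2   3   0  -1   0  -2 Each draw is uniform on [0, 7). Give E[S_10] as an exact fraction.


Outcome values over d=0..6: [-3, -2, 3, 0, -1, 0, -2]
Σy = -5, Σy² = 27, M = 7
μ = -5/7 = -5/7,  σ² = 27/7 − (-5/7)² = 164/49
E[S_10] = -2 + 10·(-5/7) = -64/7

-64/7


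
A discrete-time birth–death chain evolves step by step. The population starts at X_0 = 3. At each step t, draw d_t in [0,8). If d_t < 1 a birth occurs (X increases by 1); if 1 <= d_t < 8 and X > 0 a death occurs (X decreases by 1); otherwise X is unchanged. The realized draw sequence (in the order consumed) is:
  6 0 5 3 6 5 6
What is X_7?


t=0: X=3, d=6 → death, X_1=2
t=1: X=2, d=0 → birth, X_2=3
t=2: X=3, d=5 → death, X_3=2
t=3: X=2, d=3 → death, X_4=1
t=4: X=1, d=6 → death, X_5=0
t=5: X=0, d=5 → hold, X_6=0
t=6: X=0, d=6 → hold, X_7=0

0


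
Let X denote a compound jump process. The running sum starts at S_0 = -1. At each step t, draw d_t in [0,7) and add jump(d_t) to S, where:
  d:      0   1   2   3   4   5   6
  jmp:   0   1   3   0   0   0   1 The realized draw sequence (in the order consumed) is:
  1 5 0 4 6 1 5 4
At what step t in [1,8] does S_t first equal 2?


t=0: S=-1, d=1, jump=1, S_1=0
t=1: S=0, d=5, jump=0, S_2=0
t=2: S=0, d=0, jump=0, S_3=0
t=3: S=0, d=4, jump=0, S_4=0
t=4: S=0, d=6, jump=1, S_5=1
t=5: S=1, d=1, jump=1, S_6=2
t=6: S=2, d=5, jump=0, S_7=2
t=7: S=2, d=4, jump=0, S_8=2

6


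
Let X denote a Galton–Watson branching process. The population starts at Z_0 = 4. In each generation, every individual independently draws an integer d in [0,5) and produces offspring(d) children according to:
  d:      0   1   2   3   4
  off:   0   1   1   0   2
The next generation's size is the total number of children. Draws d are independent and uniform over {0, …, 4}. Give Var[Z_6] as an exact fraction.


661118976/244140625

Outcome values over d=0..4: [0, 1, 1, 0, 2]
Σy = 4, Σy² = 6, M = 5
μ = 4/5 = 4/5,  σ² = 6/5 − (4/5)² = 14/25
V_0 = 0, E_0 = 4
V_1 = 14/25·E_0 + (4/5)²·V_0 = 56/25;  E_1 = 16/5
V_2 = 14/25·E_1 + (4/5)²·V_1 = 2016/625;  E_2 = 64/25
V_3 = 14/25·E_2 + (4/5)²·V_2 = 54656/15625;  E_3 = 256/125
V_4 = 14/25·E_3 + (4/5)²·V_3 = 1322496/390625;  E_4 = 1024/625
V_5 = 14/25·E_4 + (4/5)²·V_4 = 30119936/9765625;  E_5 = 4096/3125
V_6 = 14/25·E_5 + (4/5)²·V_5 = 661118976/244140625;  E_6 = 16384/15625


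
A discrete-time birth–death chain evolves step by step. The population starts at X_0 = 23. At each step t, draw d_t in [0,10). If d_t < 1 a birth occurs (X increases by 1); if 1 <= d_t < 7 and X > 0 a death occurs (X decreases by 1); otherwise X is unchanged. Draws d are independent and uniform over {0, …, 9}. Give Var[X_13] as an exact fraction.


X can drop by at most 1 per step and X_0 = 23 > T = 13, so X_t >= 23 − t >= 10 > 0 for every t <= 13: the floor at 0 (the 'and X > 0' condition) never binds. Hence X_13 = X_0 + Σ_{t<13} Y_t with i.i.d. increments Y_t = y(d_t) ∈ {+1, −1, 0}.
Outcome values over d=0..9: [1, -1, -1, -1, -1, -1, -1, 0, 0, 0]
Σy = -5, Σy² = 7, M = 10
μ = -5/10 = -1/2,  σ² = 7/10 − (-1/2)² = 9/20
Independent increments: Var[X_13] = 13·σ² = 13·(9/20) = 117/20

117/20


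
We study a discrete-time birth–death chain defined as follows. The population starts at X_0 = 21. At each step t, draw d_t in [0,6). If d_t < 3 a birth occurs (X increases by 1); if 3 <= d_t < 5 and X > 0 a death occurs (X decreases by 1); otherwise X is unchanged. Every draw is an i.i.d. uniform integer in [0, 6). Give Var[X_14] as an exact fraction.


203/18

X can drop by at most 1 per step and X_0 = 21 > T = 14, so X_t >= 21 − t >= 7 > 0 for every t <= 14: the floor at 0 (the 'and X > 0' condition) never binds. Hence X_14 = X_0 + Σ_{t<14} Y_t with i.i.d. increments Y_t = y(d_t) ∈ {+1, −1, 0}.
Outcome values over d=0..5: [1, 1, 1, -1, -1, 0]
Σy = 1, Σy² = 5, M = 6
μ = 1/6 = 1/6,  σ² = 5/6 − (1/6)² = 29/36
Independent increments: Var[X_14] = 14·σ² = 14·(29/36) = 203/18


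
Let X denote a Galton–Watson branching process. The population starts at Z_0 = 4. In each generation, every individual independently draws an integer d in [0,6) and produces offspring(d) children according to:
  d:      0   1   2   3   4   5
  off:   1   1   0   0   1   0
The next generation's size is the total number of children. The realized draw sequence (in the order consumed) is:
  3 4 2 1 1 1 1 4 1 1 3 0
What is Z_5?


1

gen 0: Z_0=4, draws=[3, 4, 2, 1], offspring=[0, 1, 0, 1], Z_1=2
gen 1: Z_1=2, draws=[1, 1], offspring=[1, 1], Z_2=2
gen 2: Z_2=2, draws=[1, 4], offspring=[1, 1], Z_3=2
gen 3: Z_3=2, draws=[1, 1], offspring=[1, 1], Z_4=2
gen 4: Z_4=2, draws=[3, 0], offspring=[0, 1], Z_5=1


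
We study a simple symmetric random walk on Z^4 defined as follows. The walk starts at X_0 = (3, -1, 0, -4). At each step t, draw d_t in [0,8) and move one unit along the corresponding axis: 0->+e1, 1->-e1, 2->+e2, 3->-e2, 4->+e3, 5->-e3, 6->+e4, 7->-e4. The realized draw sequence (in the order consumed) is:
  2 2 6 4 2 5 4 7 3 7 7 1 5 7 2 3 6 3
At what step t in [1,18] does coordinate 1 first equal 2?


12

t=0: X=(3, -1, 0, -4), d=2 → +e2, X_1=(3, 0, 0, -4)
t=1: X=(3, 0, 0, -4), d=2 → +e2, X_2=(3, 1, 0, -4)
t=2: X=(3, 1, 0, -4), d=6 → +e4, X_3=(3, 1, 0, -3)
t=3: X=(3, 1, 0, -3), d=4 → +e3, X_4=(3, 1, 1, -3)
t=4: X=(3, 1, 1, -3), d=2 → +e2, X_5=(3, 2, 1, -3)
t=5: X=(3, 2, 1, -3), d=5 → -e3, X_6=(3, 2, 0, -3)
t=6: X=(3, 2, 0, -3), d=4 → +e3, X_7=(3, 2, 1, -3)
t=7: X=(3, 2, 1, -3), d=7 → -e4, X_8=(3, 2, 1, -4)
t=8: X=(3, 2, 1, -4), d=3 → -e2, X_9=(3, 1, 1, -4)
t=9: X=(3, 1, 1, -4), d=7 → -e4, X_10=(3, 1, 1, -5)
t=10: X=(3, 1, 1, -5), d=7 → -e4, X_11=(3, 1, 1, -6)
t=11: X=(3, 1, 1, -6), d=1 → -e1, X_12=(2, 1, 1, -6)
t=12: X=(2, 1, 1, -6), d=5 → -e3, X_13=(2, 1, 0, -6)
t=13: X=(2, 1, 0, -6), d=7 → -e4, X_14=(2, 1, 0, -7)
t=14: X=(2, 1, 0, -7), d=2 → +e2, X_15=(2, 2, 0, -7)
t=15: X=(2, 2, 0, -7), d=3 → -e2, X_16=(2, 1, 0, -7)
t=16: X=(2, 1, 0, -7), d=6 → +e4, X_17=(2, 1, 0, -6)
t=17: X=(2, 1, 0, -6), d=3 → -e2, X_18=(2, 0, 0, -6)


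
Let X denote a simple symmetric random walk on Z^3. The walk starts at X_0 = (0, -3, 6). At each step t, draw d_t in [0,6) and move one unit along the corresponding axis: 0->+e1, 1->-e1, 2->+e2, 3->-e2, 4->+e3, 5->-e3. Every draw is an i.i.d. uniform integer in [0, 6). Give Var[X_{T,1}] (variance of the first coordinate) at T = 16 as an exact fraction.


Outcome values over d=0..5: [1, -1, 0, 0, 0, 0]
Σy = 0, Σy² = 2, M = 6
μ = 0/6 = 0,  σ² = 2/6 − (0)² = 1/3
Independent increments: Var[X_16] = 16·σ² = 16·(1/3) = 16/3

16/3


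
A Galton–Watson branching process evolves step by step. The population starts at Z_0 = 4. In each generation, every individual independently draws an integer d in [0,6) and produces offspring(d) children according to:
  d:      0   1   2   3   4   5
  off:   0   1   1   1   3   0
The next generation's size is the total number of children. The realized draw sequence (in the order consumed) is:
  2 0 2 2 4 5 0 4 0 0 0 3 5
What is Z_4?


1

gen 0: Z_0=4, draws=[2, 0, 2, 2], offspring=[1, 0, 1, 1], Z_1=3
gen 1: Z_1=3, draws=[4, 5, 0], offspring=[3, 0, 0], Z_2=3
gen 2: Z_2=3, draws=[4, 0, 0], offspring=[3, 0, 0], Z_3=3
gen 3: Z_3=3, draws=[0, 3, 5], offspring=[0, 1, 0], Z_4=1


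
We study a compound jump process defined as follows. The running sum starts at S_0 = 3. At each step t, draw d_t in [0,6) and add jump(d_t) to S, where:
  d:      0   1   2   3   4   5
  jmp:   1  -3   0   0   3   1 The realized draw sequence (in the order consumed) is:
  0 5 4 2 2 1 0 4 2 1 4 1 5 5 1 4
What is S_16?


t=0: S=3, d=0, jump=1, S_1=4
t=1: S=4, d=5, jump=1, S_2=5
t=2: S=5, d=4, jump=3, S_3=8
t=3: S=8, d=2, jump=0, S_4=8
t=4: S=8, d=2, jump=0, S_5=8
t=5: S=8, d=1, jump=-3, S_6=5
t=6: S=5, d=0, jump=1, S_7=6
t=7: S=6, d=4, jump=3, S_8=9
t=8: S=9, d=2, jump=0, S_9=9
t=9: S=9, d=1, jump=-3, S_10=6
t=10: S=6, d=4, jump=3, S_11=9
t=11: S=9, d=1, jump=-3, S_12=6
t=12: S=6, d=5, jump=1, S_13=7
t=13: S=7, d=5, jump=1, S_14=8
t=14: S=8, d=1, jump=-3, S_15=5
t=15: S=5, d=4, jump=3, S_16=8

8


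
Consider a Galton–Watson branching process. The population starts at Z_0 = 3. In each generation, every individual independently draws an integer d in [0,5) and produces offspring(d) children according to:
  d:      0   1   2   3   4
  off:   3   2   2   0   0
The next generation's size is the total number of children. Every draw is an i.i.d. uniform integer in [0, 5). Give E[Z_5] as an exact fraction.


Outcome values over d=0..4: [3, 2, 2, 0, 0]
Σy = 7, Σy² = 17, M = 5
μ = 7/5 = 7/5,  σ² = 17/5 − (7/5)² = 36/25
E[Z_0] = 3
E[Z_1] = 7/5·E[Z_0] = 21/5
E[Z_2] = 7/5·E[Z_1] = 147/25
E[Z_3] = 7/5·E[Z_2] = 1029/125
E[Z_4] = 7/5·E[Z_3] = 7203/625
E[Z_5] = 7/5·E[Z_4] = 50421/3125

50421/3125


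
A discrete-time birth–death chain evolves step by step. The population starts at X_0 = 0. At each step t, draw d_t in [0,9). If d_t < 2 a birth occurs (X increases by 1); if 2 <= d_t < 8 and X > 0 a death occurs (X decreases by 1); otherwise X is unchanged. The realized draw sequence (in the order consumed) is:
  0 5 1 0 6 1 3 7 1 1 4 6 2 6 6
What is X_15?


0

t=0: X=0, d=0 → birth, X_1=1
t=1: X=1, d=5 → death, X_2=0
t=2: X=0, d=1 → birth, X_3=1
t=3: X=1, d=0 → birth, X_4=2
t=4: X=2, d=6 → death, X_5=1
t=5: X=1, d=1 → birth, X_6=2
t=6: X=2, d=3 → death, X_7=1
t=7: X=1, d=7 → death, X_8=0
t=8: X=0, d=1 → birth, X_9=1
t=9: X=1, d=1 → birth, X_10=2
t=10: X=2, d=4 → death, X_11=1
t=11: X=1, d=6 → death, X_12=0
t=12: X=0, d=2 → hold, X_13=0
t=13: X=0, d=6 → hold, X_14=0
t=14: X=0, d=6 → hold, X_15=0


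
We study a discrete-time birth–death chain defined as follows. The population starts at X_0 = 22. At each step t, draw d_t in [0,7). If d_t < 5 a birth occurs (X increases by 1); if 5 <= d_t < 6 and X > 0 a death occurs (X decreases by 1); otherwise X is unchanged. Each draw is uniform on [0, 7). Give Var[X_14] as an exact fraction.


52/7

X can drop by at most 1 per step and X_0 = 22 > T = 14, so X_t >= 22 − t >= 8 > 0 for every t <= 14: the floor at 0 (the 'and X > 0' condition) never binds. Hence X_14 = X_0 + Σ_{t<14} Y_t with i.i.d. increments Y_t = y(d_t) ∈ {+1, −1, 0}.
Outcome values over d=0..6: [1, 1, 1, 1, 1, -1, 0]
Σy = 4, Σy² = 6, M = 7
μ = 4/7 = 4/7,  σ² = 6/7 − (4/7)² = 26/49
Independent increments: Var[X_14] = 14·σ² = 14·(26/49) = 52/7


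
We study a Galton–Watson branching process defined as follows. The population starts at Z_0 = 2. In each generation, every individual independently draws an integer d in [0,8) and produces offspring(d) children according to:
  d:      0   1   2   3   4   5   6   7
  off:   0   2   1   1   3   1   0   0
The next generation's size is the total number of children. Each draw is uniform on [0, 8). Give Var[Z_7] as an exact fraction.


14

Outcome values over d=0..7: [0, 2, 1, 1, 3, 1, 0, 0]
Σy = 8, Σy² = 16, M = 8
μ = 8/8 = 1,  σ² = 16/8 − (1)² = 1
V_0 = 0, E_0 = 2
V_1 = 1·E_0 + (1)²·V_0 = 2;  E_1 = 2
V_2 = 1·E_1 + (1)²·V_1 = 4;  E_2 = 2
V_3 = 1·E_2 + (1)²·V_2 = 6;  E_3 = 2
V_4 = 1·E_3 + (1)²·V_3 = 8;  E_4 = 2
V_5 = 1·E_4 + (1)²·V_4 = 10;  E_5 = 2
V_6 = 1·E_5 + (1)²·V_5 = 12;  E_6 = 2
V_7 = 1·E_6 + (1)²·V_6 = 14;  E_7 = 2


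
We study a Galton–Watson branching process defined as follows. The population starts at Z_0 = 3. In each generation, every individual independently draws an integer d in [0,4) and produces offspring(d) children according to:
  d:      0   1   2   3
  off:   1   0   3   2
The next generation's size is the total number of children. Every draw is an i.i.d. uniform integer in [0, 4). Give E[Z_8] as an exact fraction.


19683/256

Outcome values over d=0..3: [1, 0, 3, 2]
Σy = 6, Σy² = 14, M = 4
μ = 6/4 = 3/2,  σ² = 14/4 − (3/2)² = 5/4
E[Z_0] = 3
E[Z_1] = 3/2·E[Z_0] = 9/2
E[Z_2] = 3/2·E[Z_1] = 27/4
E[Z_3] = 3/2·E[Z_2] = 81/8
E[Z_4] = 3/2·E[Z_3] = 243/16
E[Z_5] = 3/2·E[Z_4] = 729/32
E[Z_6] = 3/2·E[Z_5] = 2187/64
E[Z_7] = 3/2·E[Z_6] = 6561/128
E[Z_8] = 3/2·E[Z_7] = 19683/256


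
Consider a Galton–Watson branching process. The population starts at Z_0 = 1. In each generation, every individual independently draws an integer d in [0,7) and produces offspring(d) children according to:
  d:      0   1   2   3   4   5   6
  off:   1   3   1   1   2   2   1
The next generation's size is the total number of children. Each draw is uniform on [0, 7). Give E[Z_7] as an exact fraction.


19487171/823543

Outcome values over d=0..6: [1, 3, 1, 1, 2, 2, 1]
Σy = 11, Σy² = 21, M = 7
μ = 11/7 = 11/7,  σ² = 21/7 − (11/7)² = 26/49
E[Z_0] = 1
E[Z_1] = 11/7·E[Z_0] = 11/7
E[Z_2] = 11/7·E[Z_1] = 121/49
E[Z_3] = 11/7·E[Z_2] = 1331/343
E[Z_4] = 11/7·E[Z_3] = 14641/2401
E[Z_5] = 11/7·E[Z_4] = 161051/16807
E[Z_6] = 11/7·E[Z_5] = 1771561/117649
E[Z_7] = 11/7·E[Z_6] = 19487171/823543


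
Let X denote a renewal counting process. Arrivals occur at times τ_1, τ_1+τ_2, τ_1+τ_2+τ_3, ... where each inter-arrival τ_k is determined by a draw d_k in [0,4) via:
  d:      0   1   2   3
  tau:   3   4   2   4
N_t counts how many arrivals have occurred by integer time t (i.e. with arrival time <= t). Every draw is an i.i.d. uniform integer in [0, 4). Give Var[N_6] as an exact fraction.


Inter-arrival values over d=0..3: [3, 4, 2, 4]
Each d has probability 1/4, so the pmf of τ is: f(2) = 1/4, f(3) = 1/4, f(4) = 1/2
Let p_n(j) = P(N_n = j), with p_0 = [1]. Condition on τ_1: p_n(0) = P(τ > n), and for j >= 1, p_n(j) = Σ_{k<=n} f(k)·p_{n−k}(j−1)
p_1 = [1]  (j = 0)
p_2 = [3/4, 1/4]  (j = 0..1)
p_3 = [1/2, 1/2]  (j = 0..1)
p_4 = [0, 15/16, 1/16]  (j = 0..2)
p_5 = [0, 13/16, 3/16]  (j = 0..2)
p_6 = [0, 1/2, 31/64, 1/64]  (j = 0..3)
E[N_6] = Σ j·p_6(j) = 97/64;  E[N_6²] = Σ j²·p_6(j) = 165/64
Var[N_6] = 165/64 − (97/64)² = 1151/4096

1151/4096


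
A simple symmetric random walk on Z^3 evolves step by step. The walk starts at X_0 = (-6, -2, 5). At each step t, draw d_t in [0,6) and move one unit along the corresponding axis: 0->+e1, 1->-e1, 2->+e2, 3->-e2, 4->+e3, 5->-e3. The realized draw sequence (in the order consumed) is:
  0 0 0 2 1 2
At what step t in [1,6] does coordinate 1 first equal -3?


3

t=0: X=(-6, -2, 5), d=0 → +e1, X_1=(-5, -2, 5)
t=1: X=(-5, -2, 5), d=0 → +e1, X_2=(-4, -2, 5)
t=2: X=(-4, -2, 5), d=0 → +e1, X_3=(-3, -2, 5)
t=3: X=(-3, -2, 5), d=2 → +e2, X_4=(-3, -1, 5)
t=4: X=(-3, -1, 5), d=1 → -e1, X_5=(-4, -1, 5)
t=5: X=(-4, -1, 5), d=2 → +e2, X_6=(-4, 0, 5)


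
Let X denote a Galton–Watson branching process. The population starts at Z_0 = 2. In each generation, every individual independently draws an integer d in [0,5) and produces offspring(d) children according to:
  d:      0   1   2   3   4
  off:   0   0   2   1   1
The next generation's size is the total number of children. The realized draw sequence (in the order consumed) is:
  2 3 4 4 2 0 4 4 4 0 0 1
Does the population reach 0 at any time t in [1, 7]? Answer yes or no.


gen 0: Z_0=2, draws=[2, 3], offspring=[2, 1], Z_1=3
gen 1: Z_1=3, draws=[4, 4, 2], offspring=[1, 1, 2], Z_2=4
gen 2: Z_2=4, draws=[0, 4, 4, 4], offspring=[0, 1, 1, 1], Z_3=3
gen 3: Z_3=3, draws=[0, 0, 1], offspring=[0, 0, 0], Z_4=0
gen 4: Z_4=0, draws=[], offspring=[], Z_5=0
gen 5: Z_5=0, draws=[], offspring=[], Z_6=0
gen 6: Z_6=0, draws=[], offspring=[], Z_7=0

yes


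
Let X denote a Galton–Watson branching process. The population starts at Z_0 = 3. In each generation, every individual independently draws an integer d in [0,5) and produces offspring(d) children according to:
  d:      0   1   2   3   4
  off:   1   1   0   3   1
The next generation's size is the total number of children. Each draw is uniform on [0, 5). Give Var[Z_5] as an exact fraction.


433994112/9765625

Outcome values over d=0..4: [1, 1, 0, 3, 1]
Σy = 6, Σy² = 12, M = 5
μ = 6/5 = 6/5,  σ² = 12/5 − (6/5)² = 24/25
V_0 = 0, E_0 = 3
V_1 = 24/25·E_0 + (6/5)²·V_0 = 72/25;  E_1 = 18/5
V_2 = 24/25·E_1 + (6/5)²·V_1 = 4752/625;  E_2 = 108/25
V_3 = 24/25·E_2 + (6/5)²·V_2 = 235872/15625;  E_3 = 648/125
V_4 = 24/25·E_3 + (6/5)²·V_3 = 10435392/390625;  E_4 = 3888/625
V_5 = 24/25·E_4 + (6/5)²·V_4 = 433994112/9765625;  E_5 = 23328/3125


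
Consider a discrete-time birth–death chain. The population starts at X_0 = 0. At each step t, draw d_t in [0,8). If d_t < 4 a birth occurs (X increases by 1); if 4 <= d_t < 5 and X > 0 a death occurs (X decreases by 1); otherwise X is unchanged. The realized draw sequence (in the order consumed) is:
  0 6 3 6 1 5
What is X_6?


3

t=0: X=0, d=0 → birth, X_1=1
t=1: X=1, d=6 → hold, X_2=1
t=2: X=1, d=3 → birth, X_3=2
t=3: X=2, d=6 → hold, X_4=2
t=4: X=2, d=1 → birth, X_5=3
t=5: X=3, d=5 → hold, X_6=3


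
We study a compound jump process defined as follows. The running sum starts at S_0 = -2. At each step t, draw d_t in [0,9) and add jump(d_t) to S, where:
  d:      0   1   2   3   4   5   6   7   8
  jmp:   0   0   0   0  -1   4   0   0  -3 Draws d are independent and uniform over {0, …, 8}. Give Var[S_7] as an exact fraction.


182/9

Outcome values over d=0..8: [0, 0, 0, 0, -1, 4, 0, 0, -3]
Σy = 0, Σy² = 26, M = 9
μ = 0/9 = 0,  σ² = 26/9 − (0)² = 26/9
Independent increments: Var[S_7] = 7·σ² = 7·(26/9) = 182/9


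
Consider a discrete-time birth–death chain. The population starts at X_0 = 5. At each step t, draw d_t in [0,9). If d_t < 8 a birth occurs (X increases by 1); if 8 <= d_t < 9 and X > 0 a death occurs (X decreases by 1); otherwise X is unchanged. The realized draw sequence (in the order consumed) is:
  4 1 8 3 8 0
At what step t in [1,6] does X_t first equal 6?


1

t=0: X=5, d=4 → birth, X_1=6
t=1: X=6, d=1 → birth, X_2=7
t=2: X=7, d=8 → death, X_3=6
t=3: X=6, d=3 → birth, X_4=7
t=4: X=7, d=8 → death, X_5=6
t=5: X=6, d=0 → birth, X_6=7


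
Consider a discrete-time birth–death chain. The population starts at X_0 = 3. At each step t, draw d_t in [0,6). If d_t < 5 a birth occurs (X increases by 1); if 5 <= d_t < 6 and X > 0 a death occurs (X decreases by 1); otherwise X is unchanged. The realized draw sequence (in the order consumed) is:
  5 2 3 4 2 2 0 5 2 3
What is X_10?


t=0: X=3, d=5 → death, X_1=2
t=1: X=2, d=2 → birth, X_2=3
t=2: X=3, d=3 → birth, X_3=4
t=3: X=4, d=4 → birth, X_4=5
t=4: X=5, d=2 → birth, X_5=6
t=5: X=6, d=2 → birth, X_6=7
t=6: X=7, d=0 → birth, X_7=8
t=7: X=8, d=5 → death, X_8=7
t=8: X=7, d=2 → birth, X_9=8
t=9: X=8, d=3 → birth, X_10=9

9


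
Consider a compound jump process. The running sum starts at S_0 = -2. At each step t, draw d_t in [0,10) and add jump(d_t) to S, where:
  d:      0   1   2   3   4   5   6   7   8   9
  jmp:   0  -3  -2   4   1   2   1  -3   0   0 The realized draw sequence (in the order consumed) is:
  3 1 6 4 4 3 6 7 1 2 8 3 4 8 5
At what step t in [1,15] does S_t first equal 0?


t=0: S=-2, d=3, jump=4, S_1=2
t=1: S=2, d=1, jump=-3, S_2=-1
t=2: S=-1, d=6, jump=1, S_3=0
t=3: S=0, d=4, jump=1, S_4=1
t=4: S=1, d=4, jump=1, S_5=2
t=5: S=2, d=3, jump=4, S_6=6
t=6: S=6, d=6, jump=1, S_7=7
t=7: S=7, d=7, jump=-3, S_8=4
t=8: S=4, d=1, jump=-3, S_9=1
t=9: S=1, d=2, jump=-2, S_10=-1
t=10: S=-1, d=8, jump=0, S_11=-1
t=11: S=-1, d=3, jump=4, S_12=3
t=12: S=3, d=4, jump=1, S_13=4
t=13: S=4, d=8, jump=0, S_14=4
t=14: S=4, d=5, jump=2, S_15=6

3


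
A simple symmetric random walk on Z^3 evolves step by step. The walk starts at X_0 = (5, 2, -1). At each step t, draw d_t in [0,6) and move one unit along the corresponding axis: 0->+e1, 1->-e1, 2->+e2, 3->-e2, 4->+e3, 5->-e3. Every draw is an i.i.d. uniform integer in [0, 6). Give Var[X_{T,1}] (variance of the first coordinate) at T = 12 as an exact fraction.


4

Outcome values over d=0..5: [1, -1, 0, 0, 0, 0]
Σy = 0, Σy² = 2, M = 6
μ = 0/6 = 0,  σ² = 2/6 − (0)² = 1/3
Independent increments: Var[X_12] = 12·σ² = 12·(1/3) = 4


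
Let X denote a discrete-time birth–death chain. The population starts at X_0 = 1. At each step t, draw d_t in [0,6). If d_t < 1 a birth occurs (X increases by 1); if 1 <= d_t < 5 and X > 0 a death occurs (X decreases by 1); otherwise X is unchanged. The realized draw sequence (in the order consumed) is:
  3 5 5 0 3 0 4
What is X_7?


0

t=0: X=1, d=3 → death, X_1=0
t=1: X=0, d=5 → hold, X_2=0
t=2: X=0, d=5 → hold, X_3=0
t=3: X=0, d=0 → birth, X_4=1
t=4: X=1, d=3 → death, X_5=0
t=5: X=0, d=0 → birth, X_6=1
t=6: X=1, d=4 → death, X_7=0


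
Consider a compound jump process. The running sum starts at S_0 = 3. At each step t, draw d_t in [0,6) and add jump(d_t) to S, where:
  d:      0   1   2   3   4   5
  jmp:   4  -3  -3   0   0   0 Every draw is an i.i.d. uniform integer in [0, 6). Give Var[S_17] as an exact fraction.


850/9

Outcome values over d=0..5: [4, -3, -3, 0, 0, 0]
Σy = -2, Σy² = 34, M = 6
μ = -2/6 = -1/3,  σ² = 34/6 − (-1/3)² = 50/9
Independent increments: Var[S_17] = 17·σ² = 17·(50/9) = 850/9


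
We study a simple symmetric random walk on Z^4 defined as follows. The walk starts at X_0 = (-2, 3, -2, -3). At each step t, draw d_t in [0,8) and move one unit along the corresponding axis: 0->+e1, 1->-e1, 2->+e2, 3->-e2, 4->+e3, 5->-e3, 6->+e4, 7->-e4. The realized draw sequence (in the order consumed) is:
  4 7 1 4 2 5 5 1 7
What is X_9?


(-4, 4, -2, -5)

t=0: X=(-2, 3, -2, -3), d=4 → +e3, X_1=(-2, 3, -1, -3)
t=1: X=(-2, 3, -1, -3), d=7 → -e4, X_2=(-2, 3, -1, -4)
t=2: X=(-2, 3, -1, -4), d=1 → -e1, X_3=(-3, 3, -1, -4)
t=3: X=(-3, 3, -1, -4), d=4 → +e3, X_4=(-3, 3, 0, -4)
t=4: X=(-3, 3, 0, -4), d=2 → +e2, X_5=(-3, 4, 0, -4)
t=5: X=(-3, 4, 0, -4), d=5 → -e3, X_6=(-3, 4, -1, -4)
t=6: X=(-3, 4, -1, -4), d=5 → -e3, X_7=(-3, 4, -2, -4)
t=7: X=(-3, 4, -2, -4), d=1 → -e1, X_8=(-4, 4, -2, -4)
t=8: X=(-4, 4, -2, -4), d=7 → -e4, X_9=(-4, 4, -2, -5)


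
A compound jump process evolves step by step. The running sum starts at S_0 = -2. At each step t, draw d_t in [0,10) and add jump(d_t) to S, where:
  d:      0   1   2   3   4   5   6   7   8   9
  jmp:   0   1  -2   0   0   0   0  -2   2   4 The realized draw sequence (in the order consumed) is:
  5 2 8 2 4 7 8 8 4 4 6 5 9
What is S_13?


2

t=0: S=-2, d=5, jump=0, S_1=-2
t=1: S=-2, d=2, jump=-2, S_2=-4
t=2: S=-4, d=8, jump=2, S_3=-2
t=3: S=-2, d=2, jump=-2, S_4=-4
t=4: S=-4, d=4, jump=0, S_5=-4
t=5: S=-4, d=7, jump=-2, S_6=-6
t=6: S=-6, d=8, jump=2, S_7=-4
t=7: S=-4, d=8, jump=2, S_8=-2
t=8: S=-2, d=4, jump=0, S_9=-2
t=9: S=-2, d=4, jump=0, S_10=-2
t=10: S=-2, d=6, jump=0, S_11=-2
t=11: S=-2, d=5, jump=0, S_12=-2
t=12: S=-2, d=9, jump=4, S_13=2


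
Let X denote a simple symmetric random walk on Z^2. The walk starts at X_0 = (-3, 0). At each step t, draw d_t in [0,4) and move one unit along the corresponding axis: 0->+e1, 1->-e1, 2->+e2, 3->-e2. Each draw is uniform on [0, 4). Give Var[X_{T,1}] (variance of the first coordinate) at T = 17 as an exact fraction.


17/2

Outcome values over d=0..3: [1, -1, 0, 0]
Σy = 0, Σy² = 2, M = 4
μ = 0/4 = 0,  σ² = 2/4 − (0)² = 1/2
Independent increments: Var[X_17] = 17·σ² = 17·(1/2) = 17/2


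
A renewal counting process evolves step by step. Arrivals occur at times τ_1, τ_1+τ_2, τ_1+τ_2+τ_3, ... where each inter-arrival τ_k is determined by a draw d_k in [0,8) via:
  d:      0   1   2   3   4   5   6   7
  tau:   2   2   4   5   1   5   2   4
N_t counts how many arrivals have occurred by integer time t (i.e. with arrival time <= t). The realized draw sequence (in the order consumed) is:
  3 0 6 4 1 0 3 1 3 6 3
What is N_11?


4

draw d_1=3: τ_1=5, arrival time A_1=5
draw d_2=0: τ_2=2, arrival time A_2=7
draw d_3=6: τ_3=2, arrival time A_3=9
draw d_4=4: τ_4=1, arrival time A_4=10
draw d_5=1: τ_5=2, arrival time A_5=12
draw d_6=0: τ_6=2, arrival time A_6=14
draw d_7=3: τ_7=5, arrival time A_7=19
draw d_8=1: τ_8=2, arrival time A_8=21
draw d_9=3: τ_9=5, arrival time A_9=26
draw d_10=6: τ_10=2, arrival time A_10=28
draw d_11=3: τ_11=5, arrival time A_11=33
N_t over t=0..11: 0:0 1:0 2:0 3:0 4:0 5:1 6:1 7:2 8:2 9:3 10:4 11:4


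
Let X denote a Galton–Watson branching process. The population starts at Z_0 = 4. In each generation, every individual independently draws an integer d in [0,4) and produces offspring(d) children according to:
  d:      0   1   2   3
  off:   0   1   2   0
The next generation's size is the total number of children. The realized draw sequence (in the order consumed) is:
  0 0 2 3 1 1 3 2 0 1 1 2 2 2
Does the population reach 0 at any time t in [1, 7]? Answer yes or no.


gen 0: Z_0=4, draws=[0, 0, 2, 3], offspring=[0, 0, 2, 0], Z_1=2
gen 1: Z_1=2, draws=[1, 1], offspring=[1, 1], Z_2=2
gen 2: Z_2=2, draws=[3, 2], offspring=[0, 2], Z_3=2
gen 3: Z_3=2, draws=[0, 1], offspring=[0, 1], Z_4=1
gen 4: Z_4=1, draws=[1], offspring=[1], Z_5=1
gen 5: Z_5=1, draws=[2], offspring=[2], Z_6=2
gen 6: Z_6=2, draws=[2, 2], offspring=[2, 2], Z_7=4

no
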